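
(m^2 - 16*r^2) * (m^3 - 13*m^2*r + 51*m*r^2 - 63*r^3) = m^5 - 13*m^4*r + 35*m^3*r^2 + 145*m^2*r^3 - 816*m*r^4 + 1008*r^5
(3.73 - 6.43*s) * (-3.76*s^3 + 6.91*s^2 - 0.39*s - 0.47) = 24.1768*s^4 - 58.4561*s^3 + 28.282*s^2 + 1.5674*s - 1.7531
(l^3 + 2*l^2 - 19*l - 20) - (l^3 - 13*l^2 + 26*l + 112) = 15*l^2 - 45*l - 132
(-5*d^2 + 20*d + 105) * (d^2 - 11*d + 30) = -5*d^4 + 75*d^3 - 265*d^2 - 555*d + 3150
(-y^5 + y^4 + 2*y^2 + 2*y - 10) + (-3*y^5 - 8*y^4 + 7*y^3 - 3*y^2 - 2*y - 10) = -4*y^5 - 7*y^4 + 7*y^3 - y^2 - 20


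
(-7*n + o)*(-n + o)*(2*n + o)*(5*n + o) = 70*n^4 - 31*n^3*o - 39*n^2*o^2 - n*o^3 + o^4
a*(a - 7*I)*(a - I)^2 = a^4 - 9*I*a^3 - 15*a^2 + 7*I*a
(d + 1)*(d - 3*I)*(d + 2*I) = d^3 + d^2 - I*d^2 + 6*d - I*d + 6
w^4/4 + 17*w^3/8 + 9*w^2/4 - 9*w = w*(w/4 + 1)*(w - 3/2)*(w + 6)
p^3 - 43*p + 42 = (p - 6)*(p - 1)*(p + 7)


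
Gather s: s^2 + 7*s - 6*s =s^2 + s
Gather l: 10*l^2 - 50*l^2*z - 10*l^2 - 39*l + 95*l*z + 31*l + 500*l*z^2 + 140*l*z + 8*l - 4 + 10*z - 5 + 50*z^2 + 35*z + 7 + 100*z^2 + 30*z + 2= -50*l^2*z + l*(500*z^2 + 235*z) + 150*z^2 + 75*z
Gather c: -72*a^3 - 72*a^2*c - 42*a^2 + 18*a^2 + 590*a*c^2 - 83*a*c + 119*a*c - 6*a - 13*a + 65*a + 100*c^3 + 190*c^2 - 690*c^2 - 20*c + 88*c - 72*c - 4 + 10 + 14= -72*a^3 - 24*a^2 + 46*a + 100*c^3 + c^2*(590*a - 500) + c*(-72*a^2 + 36*a - 4) + 20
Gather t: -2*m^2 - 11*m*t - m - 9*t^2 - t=-2*m^2 - m - 9*t^2 + t*(-11*m - 1)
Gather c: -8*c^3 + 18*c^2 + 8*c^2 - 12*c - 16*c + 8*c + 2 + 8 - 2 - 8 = -8*c^3 + 26*c^2 - 20*c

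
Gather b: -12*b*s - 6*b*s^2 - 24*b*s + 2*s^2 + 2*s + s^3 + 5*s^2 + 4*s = b*(-6*s^2 - 36*s) + s^3 + 7*s^2 + 6*s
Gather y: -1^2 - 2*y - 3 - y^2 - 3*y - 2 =-y^2 - 5*y - 6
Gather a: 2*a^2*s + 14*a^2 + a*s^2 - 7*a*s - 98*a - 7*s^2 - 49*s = a^2*(2*s + 14) + a*(s^2 - 7*s - 98) - 7*s^2 - 49*s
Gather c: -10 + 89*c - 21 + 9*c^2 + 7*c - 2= 9*c^2 + 96*c - 33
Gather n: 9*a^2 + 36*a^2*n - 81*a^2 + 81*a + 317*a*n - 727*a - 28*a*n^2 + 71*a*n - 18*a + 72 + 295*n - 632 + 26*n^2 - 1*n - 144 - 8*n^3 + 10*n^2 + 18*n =-72*a^2 - 664*a - 8*n^3 + n^2*(36 - 28*a) + n*(36*a^2 + 388*a + 312) - 704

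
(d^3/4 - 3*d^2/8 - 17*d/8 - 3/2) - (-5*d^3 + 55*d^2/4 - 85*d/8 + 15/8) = 21*d^3/4 - 113*d^2/8 + 17*d/2 - 27/8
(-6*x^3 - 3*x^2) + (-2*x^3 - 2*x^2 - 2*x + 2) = -8*x^3 - 5*x^2 - 2*x + 2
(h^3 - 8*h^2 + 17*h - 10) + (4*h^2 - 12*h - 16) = h^3 - 4*h^2 + 5*h - 26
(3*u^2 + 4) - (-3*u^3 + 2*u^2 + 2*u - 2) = 3*u^3 + u^2 - 2*u + 6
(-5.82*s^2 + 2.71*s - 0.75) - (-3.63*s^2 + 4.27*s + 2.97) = -2.19*s^2 - 1.56*s - 3.72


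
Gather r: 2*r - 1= 2*r - 1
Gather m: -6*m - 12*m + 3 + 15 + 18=36 - 18*m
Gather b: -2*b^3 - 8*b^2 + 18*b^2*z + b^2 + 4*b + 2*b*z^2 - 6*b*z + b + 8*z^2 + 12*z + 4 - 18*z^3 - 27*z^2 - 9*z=-2*b^3 + b^2*(18*z - 7) + b*(2*z^2 - 6*z + 5) - 18*z^3 - 19*z^2 + 3*z + 4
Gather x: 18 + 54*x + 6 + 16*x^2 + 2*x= 16*x^2 + 56*x + 24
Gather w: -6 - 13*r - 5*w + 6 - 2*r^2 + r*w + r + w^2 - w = -2*r^2 - 12*r + w^2 + w*(r - 6)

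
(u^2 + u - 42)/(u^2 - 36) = (u + 7)/(u + 6)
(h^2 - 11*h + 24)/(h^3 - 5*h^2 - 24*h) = (h - 3)/(h*(h + 3))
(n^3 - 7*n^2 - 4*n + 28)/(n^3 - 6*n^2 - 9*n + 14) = (n - 2)/(n - 1)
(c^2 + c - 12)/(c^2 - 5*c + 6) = (c + 4)/(c - 2)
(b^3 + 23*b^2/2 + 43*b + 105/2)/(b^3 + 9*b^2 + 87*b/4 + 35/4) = 2*(b + 3)/(2*b + 1)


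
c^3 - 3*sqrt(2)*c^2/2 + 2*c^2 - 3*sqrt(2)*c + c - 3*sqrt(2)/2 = (c + 1)^2*(c - 3*sqrt(2)/2)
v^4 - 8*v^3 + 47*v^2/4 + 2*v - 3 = (v - 6)*(v - 2)*(v - 1/2)*(v + 1/2)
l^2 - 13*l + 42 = (l - 7)*(l - 6)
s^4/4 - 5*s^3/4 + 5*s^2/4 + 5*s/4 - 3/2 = (s/4 + 1/4)*(s - 3)*(s - 2)*(s - 1)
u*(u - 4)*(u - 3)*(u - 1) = u^4 - 8*u^3 + 19*u^2 - 12*u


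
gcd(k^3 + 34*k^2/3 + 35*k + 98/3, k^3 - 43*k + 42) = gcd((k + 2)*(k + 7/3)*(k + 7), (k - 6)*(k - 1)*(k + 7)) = k + 7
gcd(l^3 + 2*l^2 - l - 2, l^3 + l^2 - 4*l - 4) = l^2 + 3*l + 2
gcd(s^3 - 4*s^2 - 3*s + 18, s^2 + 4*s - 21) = s - 3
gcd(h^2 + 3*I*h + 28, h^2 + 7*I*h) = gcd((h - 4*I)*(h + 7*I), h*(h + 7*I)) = h + 7*I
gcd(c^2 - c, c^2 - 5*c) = c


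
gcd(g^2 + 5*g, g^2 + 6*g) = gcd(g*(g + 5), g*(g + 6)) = g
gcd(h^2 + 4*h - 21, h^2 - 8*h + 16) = 1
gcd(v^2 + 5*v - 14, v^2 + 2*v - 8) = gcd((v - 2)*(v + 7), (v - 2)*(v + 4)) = v - 2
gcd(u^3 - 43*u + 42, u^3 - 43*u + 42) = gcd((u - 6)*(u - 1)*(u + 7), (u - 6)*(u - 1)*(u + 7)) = u^3 - 43*u + 42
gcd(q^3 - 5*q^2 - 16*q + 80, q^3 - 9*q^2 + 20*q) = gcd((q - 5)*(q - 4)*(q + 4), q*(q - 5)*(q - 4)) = q^2 - 9*q + 20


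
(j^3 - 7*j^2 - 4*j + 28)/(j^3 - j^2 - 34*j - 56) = (j - 2)/(j + 4)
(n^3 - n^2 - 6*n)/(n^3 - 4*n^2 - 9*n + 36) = n*(n + 2)/(n^2 - n - 12)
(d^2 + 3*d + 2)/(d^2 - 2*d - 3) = (d + 2)/(d - 3)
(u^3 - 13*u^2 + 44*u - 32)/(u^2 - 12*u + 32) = u - 1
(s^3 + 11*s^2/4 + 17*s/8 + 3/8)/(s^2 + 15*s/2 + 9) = (4*s^2 + 5*s + 1)/(4*(s + 6))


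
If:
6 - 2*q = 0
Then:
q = 3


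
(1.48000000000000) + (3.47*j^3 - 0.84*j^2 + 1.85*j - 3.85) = 3.47*j^3 - 0.84*j^2 + 1.85*j - 2.37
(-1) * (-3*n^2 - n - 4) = 3*n^2 + n + 4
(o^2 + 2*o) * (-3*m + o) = -3*m*o^2 - 6*m*o + o^3 + 2*o^2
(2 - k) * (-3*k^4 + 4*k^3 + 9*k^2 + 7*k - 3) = 3*k^5 - 10*k^4 - k^3 + 11*k^2 + 17*k - 6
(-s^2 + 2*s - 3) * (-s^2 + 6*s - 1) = s^4 - 8*s^3 + 16*s^2 - 20*s + 3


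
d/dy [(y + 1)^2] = 2*y + 2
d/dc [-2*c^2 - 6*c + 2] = -4*c - 6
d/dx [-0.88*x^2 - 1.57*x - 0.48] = -1.76*x - 1.57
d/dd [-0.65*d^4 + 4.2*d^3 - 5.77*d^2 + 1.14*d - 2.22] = -2.6*d^3 + 12.6*d^2 - 11.54*d + 1.14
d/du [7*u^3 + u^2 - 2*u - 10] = 21*u^2 + 2*u - 2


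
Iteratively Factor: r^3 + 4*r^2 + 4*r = (r + 2)*(r^2 + 2*r) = r*(r + 2)*(r + 2)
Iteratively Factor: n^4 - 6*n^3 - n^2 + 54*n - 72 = (n - 4)*(n^3 - 2*n^2 - 9*n + 18) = (n - 4)*(n - 2)*(n^2 - 9) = (n - 4)*(n - 3)*(n - 2)*(n + 3)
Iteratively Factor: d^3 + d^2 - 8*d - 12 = (d + 2)*(d^2 - d - 6) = (d + 2)^2*(d - 3)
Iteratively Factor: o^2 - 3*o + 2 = (o - 1)*(o - 2)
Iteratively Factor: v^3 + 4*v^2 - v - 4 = (v + 1)*(v^2 + 3*v - 4) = (v + 1)*(v + 4)*(v - 1)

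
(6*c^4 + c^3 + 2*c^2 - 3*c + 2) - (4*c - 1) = 6*c^4 + c^3 + 2*c^2 - 7*c + 3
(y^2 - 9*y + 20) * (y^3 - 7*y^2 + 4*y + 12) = y^5 - 16*y^4 + 87*y^3 - 164*y^2 - 28*y + 240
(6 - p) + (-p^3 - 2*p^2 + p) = -p^3 - 2*p^2 + 6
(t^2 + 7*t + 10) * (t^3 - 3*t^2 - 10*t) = t^5 + 4*t^4 - 21*t^3 - 100*t^2 - 100*t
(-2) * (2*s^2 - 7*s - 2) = -4*s^2 + 14*s + 4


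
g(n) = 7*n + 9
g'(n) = 7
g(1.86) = 22.02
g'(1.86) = 7.00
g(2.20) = 24.40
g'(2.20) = 7.00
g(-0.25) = 7.25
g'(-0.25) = 7.00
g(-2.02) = -5.14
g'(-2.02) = 7.00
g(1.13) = 16.91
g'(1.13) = 7.00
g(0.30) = 11.10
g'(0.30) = 7.00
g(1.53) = 19.71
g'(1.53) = 7.00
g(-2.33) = -7.31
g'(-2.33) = 7.00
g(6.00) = 51.00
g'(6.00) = 7.00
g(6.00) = 51.00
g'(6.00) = 7.00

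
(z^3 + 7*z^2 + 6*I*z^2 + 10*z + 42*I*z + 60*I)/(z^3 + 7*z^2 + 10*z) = (z + 6*I)/z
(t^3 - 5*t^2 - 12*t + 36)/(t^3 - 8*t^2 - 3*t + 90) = (t - 2)/(t - 5)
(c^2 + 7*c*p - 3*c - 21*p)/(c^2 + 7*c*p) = (c - 3)/c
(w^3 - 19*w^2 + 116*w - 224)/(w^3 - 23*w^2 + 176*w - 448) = (w - 4)/(w - 8)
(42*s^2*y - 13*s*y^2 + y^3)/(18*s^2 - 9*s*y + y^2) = y*(-7*s + y)/(-3*s + y)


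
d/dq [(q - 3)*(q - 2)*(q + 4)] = 3*q^2 - 2*q - 14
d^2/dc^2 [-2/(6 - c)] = 4/(c - 6)^3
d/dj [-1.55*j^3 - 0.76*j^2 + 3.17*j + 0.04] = -4.65*j^2 - 1.52*j + 3.17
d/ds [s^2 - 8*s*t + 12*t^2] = 2*s - 8*t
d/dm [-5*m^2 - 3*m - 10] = -10*m - 3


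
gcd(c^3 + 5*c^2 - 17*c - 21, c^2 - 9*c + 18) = c - 3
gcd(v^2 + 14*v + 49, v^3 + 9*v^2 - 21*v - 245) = v^2 + 14*v + 49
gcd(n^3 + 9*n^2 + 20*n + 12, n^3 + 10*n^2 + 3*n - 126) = n + 6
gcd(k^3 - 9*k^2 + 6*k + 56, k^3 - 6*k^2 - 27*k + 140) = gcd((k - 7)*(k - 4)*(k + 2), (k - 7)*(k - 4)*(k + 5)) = k^2 - 11*k + 28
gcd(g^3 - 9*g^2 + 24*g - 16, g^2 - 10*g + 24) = g - 4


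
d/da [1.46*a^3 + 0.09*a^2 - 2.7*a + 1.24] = 4.38*a^2 + 0.18*a - 2.7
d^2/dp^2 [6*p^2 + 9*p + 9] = 12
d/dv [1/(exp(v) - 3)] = -exp(v)/(exp(v) - 3)^2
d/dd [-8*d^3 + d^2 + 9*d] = -24*d^2 + 2*d + 9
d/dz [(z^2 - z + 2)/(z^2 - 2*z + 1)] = (-z - 3)/(z^3 - 3*z^2 + 3*z - 1)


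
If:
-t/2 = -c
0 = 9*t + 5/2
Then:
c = -5/36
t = -5/18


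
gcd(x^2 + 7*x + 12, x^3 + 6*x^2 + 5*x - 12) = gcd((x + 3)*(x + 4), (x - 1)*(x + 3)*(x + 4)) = x^2 + 7*x + 12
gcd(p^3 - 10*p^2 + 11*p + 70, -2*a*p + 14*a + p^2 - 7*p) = p - 7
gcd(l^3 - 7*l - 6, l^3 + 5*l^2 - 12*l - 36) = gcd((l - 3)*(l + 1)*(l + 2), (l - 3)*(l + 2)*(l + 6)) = l^2 - l - 6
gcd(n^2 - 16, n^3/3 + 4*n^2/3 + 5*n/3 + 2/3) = 1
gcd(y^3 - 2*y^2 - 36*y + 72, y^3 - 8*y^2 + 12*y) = y^2 - 8*y + 12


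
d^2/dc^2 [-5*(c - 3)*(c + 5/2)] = -10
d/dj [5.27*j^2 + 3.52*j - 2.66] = 10.54*j + 3.52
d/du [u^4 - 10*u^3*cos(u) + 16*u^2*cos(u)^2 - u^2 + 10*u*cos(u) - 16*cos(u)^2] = 10*u^3*sin(u) + 4*u^3 - 16*u^2*sin(2*u) - 30*u^2*cos(u) - 10*u*sin(u) + 32*u*cos(u)^2 - 2*u + 16*sin(2*u) + 10*cos(u)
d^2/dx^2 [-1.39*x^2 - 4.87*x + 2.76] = -2.78000000000000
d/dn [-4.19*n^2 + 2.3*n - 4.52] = 2.3 - 8.38*n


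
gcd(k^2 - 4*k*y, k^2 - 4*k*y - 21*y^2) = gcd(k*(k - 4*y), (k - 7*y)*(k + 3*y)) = 1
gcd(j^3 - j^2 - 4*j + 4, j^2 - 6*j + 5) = j - 1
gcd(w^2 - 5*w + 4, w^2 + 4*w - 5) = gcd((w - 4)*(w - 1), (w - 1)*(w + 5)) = w - 1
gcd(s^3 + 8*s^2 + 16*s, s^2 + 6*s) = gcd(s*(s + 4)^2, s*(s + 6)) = s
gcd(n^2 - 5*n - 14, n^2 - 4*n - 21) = n - 7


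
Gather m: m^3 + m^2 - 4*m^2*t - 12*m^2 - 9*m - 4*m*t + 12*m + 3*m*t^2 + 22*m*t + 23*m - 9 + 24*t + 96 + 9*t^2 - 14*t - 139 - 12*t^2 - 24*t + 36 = m^3 + m^2*(-4*t - 11) + m*(3*t^2 + 18*t + 26) - 3*t^2 - 14*t - 16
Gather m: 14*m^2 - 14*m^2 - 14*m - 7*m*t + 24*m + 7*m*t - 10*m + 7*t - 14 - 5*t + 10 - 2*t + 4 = 0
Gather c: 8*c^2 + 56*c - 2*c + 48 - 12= 8*c^2 + 54*c + 36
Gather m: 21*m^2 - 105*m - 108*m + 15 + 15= 21*m^2 - 213*m + 30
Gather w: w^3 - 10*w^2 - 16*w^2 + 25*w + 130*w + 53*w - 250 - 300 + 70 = w^3 - 26*w^2 + 208*w - 480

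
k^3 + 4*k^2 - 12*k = k*(k - 2)*(k + 6)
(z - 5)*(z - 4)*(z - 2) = z^3 - 11*z^2 + 38*z - 40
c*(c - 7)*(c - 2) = c^3 - 9*c^2 + 14*c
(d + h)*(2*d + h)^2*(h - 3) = 4*d^3*h - 12*d^3 + 8*d^2*h^2 - 24*d^2*h + 5*d*h^3 - 15*d*h^2 + h^4 - 3*h^3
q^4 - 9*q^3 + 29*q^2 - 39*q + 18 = (q - 3)^2*(q - 2)*(q - 1)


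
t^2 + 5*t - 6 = (t - 1)*(t + 6)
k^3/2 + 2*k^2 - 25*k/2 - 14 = (k/2 + 1/2)*(k - 4)*(k + 7)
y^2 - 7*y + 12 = (y - 4)*(y - 3)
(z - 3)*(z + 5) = z^2 + 2*z - 15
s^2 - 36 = (s - 6)*(s + 6)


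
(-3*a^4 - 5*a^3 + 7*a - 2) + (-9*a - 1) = -3*a^4 - 5*a^3 - 2*a - 3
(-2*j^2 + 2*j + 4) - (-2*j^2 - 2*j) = 4*j + 4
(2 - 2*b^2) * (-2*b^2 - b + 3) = 4*b^4 + 2*b^3 - 10*b^2 - 2*b + 6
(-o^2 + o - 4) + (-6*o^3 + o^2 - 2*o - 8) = -6*o^3 - o - 12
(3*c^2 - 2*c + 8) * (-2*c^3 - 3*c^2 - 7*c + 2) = -6*c^5 - 5*c^4 - 31*c^3 - 4*c^2 - 60*c + 16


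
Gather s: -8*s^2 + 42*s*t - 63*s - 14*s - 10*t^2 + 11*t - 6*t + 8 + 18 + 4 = -8*s^2 + s*(42*t - 77) - 10*t^2 + 5*t + 30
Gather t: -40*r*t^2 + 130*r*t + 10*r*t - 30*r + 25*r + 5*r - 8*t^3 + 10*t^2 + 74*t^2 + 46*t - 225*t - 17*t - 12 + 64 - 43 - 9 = -8*t^3 + t^2*(84 - 40*r) + t*(140*r - 196)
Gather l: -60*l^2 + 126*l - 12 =-60*l^2 + 126*l - 12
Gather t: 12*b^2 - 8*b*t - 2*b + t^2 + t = 12*b^2 - 2*b + t^2 + t*(1 - 8*b)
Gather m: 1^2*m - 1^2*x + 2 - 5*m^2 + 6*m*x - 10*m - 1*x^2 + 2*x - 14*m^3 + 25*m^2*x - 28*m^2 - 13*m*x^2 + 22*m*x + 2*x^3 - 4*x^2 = -14*m^3 + m^2*(25*x - 33) + m*(-13*x^2 + 28*x - 9) + 2*x^3 - 5*x^2 + x + 2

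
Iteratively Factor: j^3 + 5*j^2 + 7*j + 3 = (j + 3)*(j^2 + 2*j + 1) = (j + 1)*(j + 3)*(j + 1)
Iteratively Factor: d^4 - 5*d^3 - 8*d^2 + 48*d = (d)*(d^3 - 5*d^2 - 8*d + 48) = d*(d - 4)*(d^2 - d - 12) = d*(d - 4)^2*(d + 3)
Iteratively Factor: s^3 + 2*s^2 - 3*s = (s + 3)*(s^2 - s) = s*(s + 3)*(s - 1)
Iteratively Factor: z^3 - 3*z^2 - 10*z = (z - 5)*(z^2 + 2*z) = z*(z - 5)*(z + 2)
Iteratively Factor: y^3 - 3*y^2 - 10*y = (y - 5)*(y^2 + 2*y) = y*(y - 5)*(y + 2)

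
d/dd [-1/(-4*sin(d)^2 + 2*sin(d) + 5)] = 2*(1 - 4*sin(d))*cos(d)/(-4*sin(d)^2 + 2*sin(d) + 5)^2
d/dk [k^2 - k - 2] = 2*k - 1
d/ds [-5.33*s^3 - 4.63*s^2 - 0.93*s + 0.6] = -15.99*s^2 - 9.26*s - 0.93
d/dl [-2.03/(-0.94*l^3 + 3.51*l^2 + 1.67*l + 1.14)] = (-5.7246*l^2 + 14.2506*l + 3.3901)/(-0.94*l^3 + 3.51*l^2 + 1.67*l + 1.14)^2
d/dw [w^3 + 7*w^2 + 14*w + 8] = 3*w^2 + 14*w + 14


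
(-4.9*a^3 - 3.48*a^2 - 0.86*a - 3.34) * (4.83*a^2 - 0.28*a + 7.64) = -23.667*a^5 - 15.4364*a^4 - 40.6154*a^3 - 42.4786*a^2 - 5.6352*a - 25.5176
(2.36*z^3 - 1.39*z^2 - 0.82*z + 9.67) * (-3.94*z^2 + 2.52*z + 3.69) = -9.2984*z^5 + 11.4238*z^4 + 8.4364*z^3 - 45.2953*z^2 + 21.3426*z + 35.6823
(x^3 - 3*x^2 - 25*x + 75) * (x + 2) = x^4 - x^3 - 31*x^2 + 25*x + 150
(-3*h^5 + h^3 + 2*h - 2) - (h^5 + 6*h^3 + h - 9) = -4*h^5 - 5*h^3 + h + 7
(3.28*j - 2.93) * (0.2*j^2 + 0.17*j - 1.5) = 0.656*j^3 - 0.0284000000000001*j^2 - 5.4181*j + 4.395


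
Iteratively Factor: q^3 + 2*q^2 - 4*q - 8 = (q - 2)*(q^2 + 4*q + 4) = (q - 2)*(q + 2)*(q + 2)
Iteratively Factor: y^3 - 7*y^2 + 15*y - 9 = (y - 3)*(y^2 - 4*y + 3) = (y - 3)*(y - 1)*(y - 3)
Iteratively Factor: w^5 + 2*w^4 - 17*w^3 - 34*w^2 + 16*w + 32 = (w + 4)*(w^4 - 2*w^3 - 9*w^2 + 2*w + 8) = (w + 1)*(w + 4)*(w^3 - 3*w^2 - 6*w + 8) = (w + 1)*(w + 2)*(w + 4)*(w^2 - 5*w + 4) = (w - 4)*(w + 1)*(w + 2)*(w + 4)*(w - 1)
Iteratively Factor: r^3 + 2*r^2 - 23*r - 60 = (r + 3)*(r^2 - r - 20) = (r + 3)*(r + 4)*(r - 5)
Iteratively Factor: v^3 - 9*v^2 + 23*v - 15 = (v - 3)*(v^2 - 6*v + 5) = (v - 5)*(v - 3)*(v - 1)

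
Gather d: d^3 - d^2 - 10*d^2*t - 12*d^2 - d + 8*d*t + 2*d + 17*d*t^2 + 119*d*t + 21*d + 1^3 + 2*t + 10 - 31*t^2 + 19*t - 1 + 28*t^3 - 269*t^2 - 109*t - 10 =d^3 + d^2*(-10*t - 13) + d*(17*t^2 + 127*t + 22) + 28*t^3 - 300*t^2 - 88*t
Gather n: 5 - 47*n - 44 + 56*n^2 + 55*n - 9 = 56*n^2 + 8*n - 48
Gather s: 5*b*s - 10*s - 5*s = s*(5*b - 15)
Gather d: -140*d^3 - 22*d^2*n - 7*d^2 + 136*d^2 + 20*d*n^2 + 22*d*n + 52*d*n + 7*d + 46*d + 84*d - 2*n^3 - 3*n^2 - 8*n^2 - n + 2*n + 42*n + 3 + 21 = -140*d^3 + d^2*(129 - 22*n) + d*(20*n^2 + 74*n + 137) - 2*n^3 - 11*n^2 + 43*n + 24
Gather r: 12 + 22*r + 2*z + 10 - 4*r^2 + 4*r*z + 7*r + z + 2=-4*r^2 + r*(4*z + 29) + 3*z + 24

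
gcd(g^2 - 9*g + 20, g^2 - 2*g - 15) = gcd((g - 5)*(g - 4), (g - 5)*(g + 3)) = g - 5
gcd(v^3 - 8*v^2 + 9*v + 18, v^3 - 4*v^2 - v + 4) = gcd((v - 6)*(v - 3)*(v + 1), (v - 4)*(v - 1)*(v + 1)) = v + 1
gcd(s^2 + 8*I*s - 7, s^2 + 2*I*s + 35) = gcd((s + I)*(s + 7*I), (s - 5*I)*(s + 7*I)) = s + 7*I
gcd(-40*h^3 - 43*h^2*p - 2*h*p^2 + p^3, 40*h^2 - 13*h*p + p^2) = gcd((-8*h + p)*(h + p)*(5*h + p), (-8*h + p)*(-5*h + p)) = -8*h + p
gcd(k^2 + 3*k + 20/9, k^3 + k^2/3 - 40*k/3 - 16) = k + 4/3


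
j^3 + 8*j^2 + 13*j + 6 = (j + 1)^2*(j + 6)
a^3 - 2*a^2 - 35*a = a*(a - 7)*(a + 5)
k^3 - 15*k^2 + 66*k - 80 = (k - 8)*(k - 5)*(k - 2)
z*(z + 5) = z^2 + 5*z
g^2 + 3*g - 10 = (g - 2)*(g + 5)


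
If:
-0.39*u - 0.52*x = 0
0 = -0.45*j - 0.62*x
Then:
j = -1.37777777777778*x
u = -1.33333333333333*x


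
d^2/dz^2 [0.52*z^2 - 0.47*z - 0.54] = 1.04000000000000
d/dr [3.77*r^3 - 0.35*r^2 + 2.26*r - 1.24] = 11.31*r^2 - 0.7*r + 2.26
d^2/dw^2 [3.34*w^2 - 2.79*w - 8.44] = 6.68000000000000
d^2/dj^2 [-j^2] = -2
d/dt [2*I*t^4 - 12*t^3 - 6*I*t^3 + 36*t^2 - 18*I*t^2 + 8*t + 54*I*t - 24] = 8*I*t^3 + 18*t^2*(-2 - I) + 36*t*(2 - I) + 8 + 54*I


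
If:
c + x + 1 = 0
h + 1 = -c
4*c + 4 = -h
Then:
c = -1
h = 0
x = 0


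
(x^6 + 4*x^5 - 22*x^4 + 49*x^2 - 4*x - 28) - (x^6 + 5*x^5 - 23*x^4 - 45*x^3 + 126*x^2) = -x^5 + x^4 + 45*x^3 - 77*x^2 - 4*x - 28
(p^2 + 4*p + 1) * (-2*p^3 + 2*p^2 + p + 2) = -2*p^5 - 6*p^4 + 7*p^3 + 8*p^2 + 9*p + 2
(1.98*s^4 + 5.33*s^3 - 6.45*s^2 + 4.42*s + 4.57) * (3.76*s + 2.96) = 7.4448*s^5 + 25.9016*s^4 - 8.4752*s^3 - 2.4728*s^2 + 30.2664*s + 13.5272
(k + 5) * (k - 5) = k^2 - 25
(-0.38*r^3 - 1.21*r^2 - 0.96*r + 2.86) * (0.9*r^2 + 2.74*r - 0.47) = -0.342*r^5 - 2.1302*r^4 - 4.0008*r^3 + 0.5123*r^2 + 8.2876*r - 1.3442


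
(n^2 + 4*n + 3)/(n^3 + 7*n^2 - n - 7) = (n + 3)/(n^2 + 6*n - 7)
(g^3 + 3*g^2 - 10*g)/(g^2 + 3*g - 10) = g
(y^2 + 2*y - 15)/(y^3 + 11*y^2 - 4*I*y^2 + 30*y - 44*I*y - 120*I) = (y - 3)/(y^2 + y*(6 - 4*I) - 24*I)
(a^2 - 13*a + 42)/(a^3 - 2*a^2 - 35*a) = (a - 6)/(a*(a + 5))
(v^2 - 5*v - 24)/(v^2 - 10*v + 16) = (v + 3)/(v - 2)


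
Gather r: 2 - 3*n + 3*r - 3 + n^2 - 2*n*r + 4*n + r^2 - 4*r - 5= n^2 + n + r^2 + r*(-2*n - 1) - 6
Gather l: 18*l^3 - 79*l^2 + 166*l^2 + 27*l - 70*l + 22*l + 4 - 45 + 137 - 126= 18*l^3 + 87*l^2 - 21*l - 30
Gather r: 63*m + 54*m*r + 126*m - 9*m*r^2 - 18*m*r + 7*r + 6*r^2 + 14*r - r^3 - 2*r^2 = 189*m - r^3 + r^2*(4 - 9*m) + r*(36*m + 21)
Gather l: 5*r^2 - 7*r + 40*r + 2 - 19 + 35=5*r^2 + 33*r + 18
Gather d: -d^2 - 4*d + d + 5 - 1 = -d^2 - 3*d + 4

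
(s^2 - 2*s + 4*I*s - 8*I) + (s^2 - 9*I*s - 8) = 2*s^2 - 2*s - 5*I*s - 8 - 8*I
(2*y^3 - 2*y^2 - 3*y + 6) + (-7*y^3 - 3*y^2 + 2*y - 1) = -5*y^3 - 5*y^2 - y + 5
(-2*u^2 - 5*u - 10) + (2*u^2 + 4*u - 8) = -u - 18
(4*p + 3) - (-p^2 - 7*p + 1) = p^2 + 11*p + 2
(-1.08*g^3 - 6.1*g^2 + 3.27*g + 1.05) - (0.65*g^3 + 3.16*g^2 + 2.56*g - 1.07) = -1.73*g^3 - 9.26*g^2 + 0.71*g + 2.12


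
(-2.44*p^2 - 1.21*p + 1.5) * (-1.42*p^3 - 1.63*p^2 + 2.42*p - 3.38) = 3.4648*p^5 + 5.6954*p^4 - 6.0625*p^3 + 2.874*p^2 + 7.7198*p - 5.07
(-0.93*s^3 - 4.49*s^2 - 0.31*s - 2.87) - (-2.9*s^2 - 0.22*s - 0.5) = -0.93*s^3 - 1.59*s^2 - 0.09*s - 2.37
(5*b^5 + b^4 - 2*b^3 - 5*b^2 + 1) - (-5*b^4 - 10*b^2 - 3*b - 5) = 5*b^5 + 6*b^4 - 2*b^3 + 5*b^2 + 3*b + 6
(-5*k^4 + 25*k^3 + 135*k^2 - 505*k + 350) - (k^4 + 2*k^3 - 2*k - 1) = -6*k^4 + 23*k^3 + 135*k^2 - 503*k + 351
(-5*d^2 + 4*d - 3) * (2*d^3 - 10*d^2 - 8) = -10*d^5 + 58*d^4 - 46*d^3 + 70*d^2 - 32*d + 24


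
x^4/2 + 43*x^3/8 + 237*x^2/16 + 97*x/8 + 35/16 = (x/2 + 1/2)*(x + 1/4)*(x + 5/2)*(x + 7)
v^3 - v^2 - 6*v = v*(v - 3)*(v + 2)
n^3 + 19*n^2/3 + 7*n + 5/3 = (n + 1/3)*(n + 1)*(n + 5)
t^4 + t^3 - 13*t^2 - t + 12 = (t - 3)*(t - 1)*(t + 1)*(t + 4)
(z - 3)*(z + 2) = z^2 - z - 6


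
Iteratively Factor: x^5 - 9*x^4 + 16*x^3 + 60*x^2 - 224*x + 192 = (x - 2)*(x^4 - 7*x^3 + 2*x^2 + 64*x - 96) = (x - 4)*(x - 2)*(x^3 - 3*x^2 - 10*x + 24) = (x - 4)^2*(x - 2)*(x^2 + x - 6) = (x - 4)^2*(x - 2)*(x + 3)*(x - 2)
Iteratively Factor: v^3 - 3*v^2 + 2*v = (v)*(v^2 - 3*v + 2) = v*(v - 1)*(v - 2)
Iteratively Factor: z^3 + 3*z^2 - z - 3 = (z + 3)*(z^2 - 1) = (z - 1)*(z + 3)*(z + 1)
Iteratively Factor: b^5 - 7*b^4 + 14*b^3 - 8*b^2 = (b)*(b^4 - 7*b^3 + 14*b^2 - 8*b) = b*(b - 2)*(b^3 - 5*b^2 + 4*b) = b*(b - 4)*(b - 2)*(b^2 - b) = b*(b - 4)*(b - 2)*(b - 1)*(b)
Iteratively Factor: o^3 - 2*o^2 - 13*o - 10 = (o + 1)*(o^2 - 3*o - 10) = (o - 5)*(o + 1)*(o + 2)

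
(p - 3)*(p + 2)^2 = p^3 + p^2 - 8*p - 12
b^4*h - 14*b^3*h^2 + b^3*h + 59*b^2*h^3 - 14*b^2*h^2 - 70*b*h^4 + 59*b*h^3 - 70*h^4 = (b - 7*h)*(b - 5*h)*(b - 2*h)*(b*h + h)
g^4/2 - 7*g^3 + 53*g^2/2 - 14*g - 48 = (g/2 + 1/2)*(g - 8)*(g - 4)*(g - 3)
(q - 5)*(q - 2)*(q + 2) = q^3 - 5*q^2 - 4*q + 20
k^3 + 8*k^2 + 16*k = k*(k + 4)^2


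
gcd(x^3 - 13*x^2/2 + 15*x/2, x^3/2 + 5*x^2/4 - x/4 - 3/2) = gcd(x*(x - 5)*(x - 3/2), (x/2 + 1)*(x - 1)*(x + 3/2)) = 1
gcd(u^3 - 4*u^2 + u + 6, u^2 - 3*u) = u - 3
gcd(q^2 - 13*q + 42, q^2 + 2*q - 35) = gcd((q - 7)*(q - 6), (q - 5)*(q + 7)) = 1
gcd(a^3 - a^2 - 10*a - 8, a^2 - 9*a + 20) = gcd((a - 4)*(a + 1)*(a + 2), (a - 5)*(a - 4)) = a - 4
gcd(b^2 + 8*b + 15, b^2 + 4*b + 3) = b + 3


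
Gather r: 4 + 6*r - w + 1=6*r - w + 5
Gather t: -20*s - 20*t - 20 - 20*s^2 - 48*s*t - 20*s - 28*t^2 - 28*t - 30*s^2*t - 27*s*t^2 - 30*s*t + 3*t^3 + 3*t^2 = -20*s^2 - 40*s + 3*t^3 + t^2*(-27*s - 25) + t*(-30*s^2 - 78*s - 48) - 20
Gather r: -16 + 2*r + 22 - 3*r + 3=9 - r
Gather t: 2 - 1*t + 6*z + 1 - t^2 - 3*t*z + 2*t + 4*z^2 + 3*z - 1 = -t^2 + t*(1 - 3*z) + 4*z^2 + 9*z + 2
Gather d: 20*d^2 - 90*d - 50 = 20*d^2 - 90*d - 50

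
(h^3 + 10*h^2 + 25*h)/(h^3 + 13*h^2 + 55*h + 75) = h/(h + 3)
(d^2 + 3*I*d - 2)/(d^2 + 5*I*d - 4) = (d + 2*I)/(d + 4*I)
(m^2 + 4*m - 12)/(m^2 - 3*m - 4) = (-m^2 - 4*m + 12)/(-m^2 + 3*m + 4)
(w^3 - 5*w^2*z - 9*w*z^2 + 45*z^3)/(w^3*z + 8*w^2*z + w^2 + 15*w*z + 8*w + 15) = (w^3 - 5*w^2*z - 9*w*z^2 + 45*z^3)/(w^3*z + 8*w^2*z + w^2 + 15*w*z + 8*w + 15)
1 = 1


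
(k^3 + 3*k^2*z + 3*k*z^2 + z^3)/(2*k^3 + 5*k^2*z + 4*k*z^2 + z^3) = (k + z)/(2*k + z)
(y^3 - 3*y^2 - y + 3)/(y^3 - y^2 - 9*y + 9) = (y + 1)/(y + 3)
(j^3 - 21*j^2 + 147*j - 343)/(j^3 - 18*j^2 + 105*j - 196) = (j - 7)/(j - 4)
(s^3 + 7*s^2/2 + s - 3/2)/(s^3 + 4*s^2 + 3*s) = (s - 1/2)/s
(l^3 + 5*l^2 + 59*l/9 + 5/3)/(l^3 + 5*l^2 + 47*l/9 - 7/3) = (9*l^2 + 18*l + 5)/(9*l^2 + 18*l - 7)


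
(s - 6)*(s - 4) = s^2 - 10*s + 24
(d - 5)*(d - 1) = d^2 - 6*d + 5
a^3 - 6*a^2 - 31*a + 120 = (a - 8)*(a - 3)*(a + 5)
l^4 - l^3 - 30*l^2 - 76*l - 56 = (l - 7)*(l + 2)^3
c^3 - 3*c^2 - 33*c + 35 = (c - 7)*(c - 1)*(c + 5)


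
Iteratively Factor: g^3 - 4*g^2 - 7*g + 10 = (g + 2)*(g^2 - 6*g + 5) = (g - 1)*(g + 2)*(g - 5)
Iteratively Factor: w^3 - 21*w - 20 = (w + 4)*(w^2 - 4*w - 5) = (w - 5)*(w + 4)*(w + 1)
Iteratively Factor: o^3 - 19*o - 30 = (o + 2)*(o^2 - 2*o - 15) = (o - 5)*(o + 2)*(o + 3)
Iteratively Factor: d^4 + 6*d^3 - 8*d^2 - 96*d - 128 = (d + 4)*(d^3 + 2*d^2 - 16*d - 32) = (d + 2)*(d + 4)*(d^2 - 16) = (d - 4)*(d + 2)*(d + 4)*(d + 4)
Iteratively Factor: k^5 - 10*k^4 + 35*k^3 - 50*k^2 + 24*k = (k - 1)*(k^4 - 9*k^3 + 26*k^2 - 24*k) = (k - 4)*(k - 1)*(k^3 - 5*k^2 + 6*k) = (k - 4)*(k - 3)*(k - 1)*(k^2 - 2*k) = (k - 4)*(k - 3)*(k - 2)*(k - 1)*(k)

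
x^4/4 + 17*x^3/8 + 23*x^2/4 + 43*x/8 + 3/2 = (x/4 + 1)*(x + 1/2)*(x + 1)*(x + 3)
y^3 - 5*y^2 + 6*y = y*(y - 3)*(y - 2)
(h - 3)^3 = h^3 - 9*h^2 + 27*h - 27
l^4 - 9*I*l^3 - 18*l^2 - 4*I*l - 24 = (l - 6*I)*(l - 2*I)^2*(l + I)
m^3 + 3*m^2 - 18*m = m*(m - 3)*(m + 6)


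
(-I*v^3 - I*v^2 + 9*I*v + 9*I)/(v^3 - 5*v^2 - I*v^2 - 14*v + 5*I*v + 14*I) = I*(-v^3 - v^2 + 9*v + 9)/(v^3 - v^2*(5 + I) + v*(-14 + 5*I) + 14*I)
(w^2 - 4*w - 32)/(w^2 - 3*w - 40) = (w + 4)/(w + 5)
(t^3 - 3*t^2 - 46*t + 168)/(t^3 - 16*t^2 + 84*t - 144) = (t + 7)/(t - 6)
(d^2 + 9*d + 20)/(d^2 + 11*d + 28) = (d + 5)/(d + 7)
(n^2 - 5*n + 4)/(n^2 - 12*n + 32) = (n - 1)/(n - 8)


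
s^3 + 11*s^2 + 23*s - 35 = (s - 1)*(s + 5)*(s + 7)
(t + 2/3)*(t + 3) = t^2 + 11*t/3 + 2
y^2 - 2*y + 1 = (y - 1)^2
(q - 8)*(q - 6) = q^2 - 14*q + 48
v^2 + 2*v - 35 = (v - 5)*(v + 7)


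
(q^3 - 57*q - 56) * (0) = 0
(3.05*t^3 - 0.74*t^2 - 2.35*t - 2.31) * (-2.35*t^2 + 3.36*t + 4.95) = -7.1675*t^5 + 11.987*t^4 + 18.1336*t^3 - 6.1305*t^2 - 19.3941*t - 11.4345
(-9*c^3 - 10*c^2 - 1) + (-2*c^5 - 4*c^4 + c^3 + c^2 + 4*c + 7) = -2*c^5 - 4*c^4 - 8*c^3 - 9*c^2 + 4*c + 6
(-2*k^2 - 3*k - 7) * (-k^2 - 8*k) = 2*k^4 + 19*k^3 + 31*k^2 + 56*k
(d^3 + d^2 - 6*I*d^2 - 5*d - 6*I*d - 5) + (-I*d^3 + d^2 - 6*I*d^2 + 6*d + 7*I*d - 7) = d^3 - I*d^3 + 2*d^2 - 12*I*d^2 + d + I*d - 12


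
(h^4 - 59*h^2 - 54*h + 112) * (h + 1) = h^5 + h^4 - 59*h^3 - 113*h^2 + 58*h + 112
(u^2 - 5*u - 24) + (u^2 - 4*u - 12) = 2*u^2 - 9*u - 36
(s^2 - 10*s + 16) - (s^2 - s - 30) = 46 - 9*s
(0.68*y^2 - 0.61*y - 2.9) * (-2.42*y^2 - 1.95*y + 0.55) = -1.6456*y^4 + 0.1502*y^3 + 8.5815*y^2 + 5.3195*y - 1.595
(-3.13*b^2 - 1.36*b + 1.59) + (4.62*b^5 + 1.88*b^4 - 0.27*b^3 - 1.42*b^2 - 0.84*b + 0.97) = 4.62*b^5 + 1.88*b^4 - 0.27*b^3 - 4.55*b^2 - 2.2*b + 2.56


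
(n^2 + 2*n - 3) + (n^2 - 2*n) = 2*n^2 - 3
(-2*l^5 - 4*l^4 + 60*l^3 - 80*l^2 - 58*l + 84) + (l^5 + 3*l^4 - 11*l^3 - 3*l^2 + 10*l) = -l^5 - l^4 + 49*l^3 - 83*l^2 - 48*l + 84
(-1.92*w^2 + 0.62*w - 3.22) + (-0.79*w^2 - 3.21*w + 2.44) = -2.71*w^2 - 2.59*w - 0.78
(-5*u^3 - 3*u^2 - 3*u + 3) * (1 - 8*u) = 40*u^4 + 19*u^3 + 21*u^2 - 27*u + 3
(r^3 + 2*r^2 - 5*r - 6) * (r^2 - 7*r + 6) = r^5 - 5*r^4 - 13*r^3 + 41*r^2 + 12*r - 36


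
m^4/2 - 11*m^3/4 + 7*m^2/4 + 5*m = m*(m/2 + 1/2)*(m - 4)*(m - 5/2)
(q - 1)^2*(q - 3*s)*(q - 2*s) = q^4 - 5*q^3*s - 2*q^3 + 6*q^2*s^2 + 10*q^2*s + q^2 - 12*q*s^2 - 5*q*s + 6*s^2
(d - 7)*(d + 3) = d^2 - 4*d - 21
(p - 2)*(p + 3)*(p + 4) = p^3 + 5*p^2 - 2*p - 24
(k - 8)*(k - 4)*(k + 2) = k^3 - 10*k^2 + 8*k + 64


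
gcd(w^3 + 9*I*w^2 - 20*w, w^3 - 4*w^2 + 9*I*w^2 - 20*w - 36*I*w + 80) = w^2 + 9*I*w - 20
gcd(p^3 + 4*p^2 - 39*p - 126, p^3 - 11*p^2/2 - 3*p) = p - 6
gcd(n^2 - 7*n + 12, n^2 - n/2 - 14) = n - 4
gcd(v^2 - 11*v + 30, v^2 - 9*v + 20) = v - 5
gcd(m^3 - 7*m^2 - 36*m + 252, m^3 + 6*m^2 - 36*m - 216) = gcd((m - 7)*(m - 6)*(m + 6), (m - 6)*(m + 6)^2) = m^2 - 36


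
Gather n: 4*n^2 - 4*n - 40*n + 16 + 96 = 4*n^2 - 44*n + 112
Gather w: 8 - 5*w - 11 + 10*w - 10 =5*w - 13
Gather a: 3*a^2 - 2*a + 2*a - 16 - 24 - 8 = 3*a^2 - 48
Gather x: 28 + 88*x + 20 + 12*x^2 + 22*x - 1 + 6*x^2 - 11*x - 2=18*x^2 + 99*x + 45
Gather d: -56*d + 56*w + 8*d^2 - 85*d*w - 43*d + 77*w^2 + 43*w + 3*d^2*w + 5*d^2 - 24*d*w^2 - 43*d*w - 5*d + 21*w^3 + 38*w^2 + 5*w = d^2*(3*w + 13) + d*(-24*w^2 - 128*w - 104) + 21*w^3 + 115*w^2 + 104*w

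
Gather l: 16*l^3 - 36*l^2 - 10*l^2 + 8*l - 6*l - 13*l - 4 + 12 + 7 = 16*l^3 - 46*l^2 - 11*l + 15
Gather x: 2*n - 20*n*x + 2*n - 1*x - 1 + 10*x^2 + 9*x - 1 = 4*n + 10*x^2 + x*(8 - 20*n) - 2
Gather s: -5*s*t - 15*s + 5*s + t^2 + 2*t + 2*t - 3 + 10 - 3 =s*(-5*t - 10) + t^2 + 4*t + 4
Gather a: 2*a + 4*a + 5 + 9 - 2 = 6*a + 12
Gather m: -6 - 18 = -24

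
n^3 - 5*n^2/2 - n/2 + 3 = (n - 2)*(n - 3/2)*(n + 1)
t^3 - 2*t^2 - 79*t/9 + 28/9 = (t - 4)*(t - 1/3)*(t + 7/3)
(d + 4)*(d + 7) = d^2 + 11*d + 28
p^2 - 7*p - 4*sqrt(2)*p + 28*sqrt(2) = (p - 7)*(p - 4*sqrt(2))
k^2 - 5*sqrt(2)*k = k*(k - 5*sqrt(2))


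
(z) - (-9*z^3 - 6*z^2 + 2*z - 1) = 9*z^3 + 6*z^2 - z + 1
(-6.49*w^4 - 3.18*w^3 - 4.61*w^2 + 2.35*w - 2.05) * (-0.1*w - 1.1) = 0.649*w^5 + 7.457*w^4 + 3.959*w^3 + 4.836*w^2 - 2.38*w + 2.255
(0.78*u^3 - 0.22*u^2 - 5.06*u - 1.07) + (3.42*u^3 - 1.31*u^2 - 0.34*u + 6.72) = 4.2*u^3 - 1.53*u^2 - 5.4*u + 5.65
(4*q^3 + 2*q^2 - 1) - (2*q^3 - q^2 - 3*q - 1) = 2*q^3 + 3*q^2 + 3*q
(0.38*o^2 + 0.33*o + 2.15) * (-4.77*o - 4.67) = -1.8126*o^3 - 3.3487*o^2 - 11.7966*o - 10.0405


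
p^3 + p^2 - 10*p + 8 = (p - 2)*(p - 1)*(p + 4)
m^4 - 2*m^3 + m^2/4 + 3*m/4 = m*(m - 3/2)*(m - 1)*(m + 1/2)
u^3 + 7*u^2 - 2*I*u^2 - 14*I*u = u*(u + 7)*(u - 2*I)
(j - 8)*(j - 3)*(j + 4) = j^3 - 7*j^2 - 20*j + 96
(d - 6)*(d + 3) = d^2 - 3*d - 18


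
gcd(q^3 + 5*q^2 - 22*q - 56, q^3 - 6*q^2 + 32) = q^2 - 2*q - 8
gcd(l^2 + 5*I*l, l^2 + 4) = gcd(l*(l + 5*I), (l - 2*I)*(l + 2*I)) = 1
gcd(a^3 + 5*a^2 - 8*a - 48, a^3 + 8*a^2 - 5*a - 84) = a^2 + a - 12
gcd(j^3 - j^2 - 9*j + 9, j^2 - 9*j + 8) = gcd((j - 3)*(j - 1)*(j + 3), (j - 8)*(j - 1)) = j - 1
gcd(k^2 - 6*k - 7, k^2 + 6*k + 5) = k + 1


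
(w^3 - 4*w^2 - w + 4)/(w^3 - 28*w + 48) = (w^2 - 1)/(w^2 + 4*w - 12)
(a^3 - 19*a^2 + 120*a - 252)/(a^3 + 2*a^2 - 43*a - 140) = (a^2 - 12*a + 36)/(a^2 + 9*a + 20)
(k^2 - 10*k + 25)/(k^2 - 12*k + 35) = (k - 5)/(k - 7)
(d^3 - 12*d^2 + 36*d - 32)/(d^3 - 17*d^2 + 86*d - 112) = (d - 2)/(d - 7)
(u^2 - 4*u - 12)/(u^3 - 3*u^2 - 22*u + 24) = (u + 2)/(u^2 + 3*u - 4)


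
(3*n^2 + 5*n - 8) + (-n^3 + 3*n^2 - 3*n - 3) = -n^3 + 6*n^2 + 2*n - 11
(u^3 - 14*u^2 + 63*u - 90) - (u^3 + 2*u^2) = -16*u^2 + 63*u - 90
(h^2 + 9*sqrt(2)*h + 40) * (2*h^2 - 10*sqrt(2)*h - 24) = 2*h^4 + 8*sqrt(2)*h^3 - 124*h^2 - 616*sqrt(2)*h - 960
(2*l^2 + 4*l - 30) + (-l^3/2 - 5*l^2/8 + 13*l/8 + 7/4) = -l^3/2 + 11*l^2/8 + 45*l/8 - 113/4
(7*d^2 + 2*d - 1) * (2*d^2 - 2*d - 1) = 14*d^4 - 10*d^3 - 13*d^2 + 1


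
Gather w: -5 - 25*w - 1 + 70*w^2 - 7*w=70*w^2 - 32*w - 6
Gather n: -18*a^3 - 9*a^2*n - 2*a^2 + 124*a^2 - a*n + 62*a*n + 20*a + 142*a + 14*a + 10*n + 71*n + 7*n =-18*a^3 + 122*a^2 + 176*a + n*(-9*a^2 + 61*a + 88)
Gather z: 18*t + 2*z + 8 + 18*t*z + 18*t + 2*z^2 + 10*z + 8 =36*t + 2*z^2 + z*(18*t + 12) + 16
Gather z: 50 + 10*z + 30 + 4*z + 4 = 14*z + 84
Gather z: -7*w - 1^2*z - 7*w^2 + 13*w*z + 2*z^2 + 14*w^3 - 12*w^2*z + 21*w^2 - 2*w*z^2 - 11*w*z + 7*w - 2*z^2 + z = 14*w^3 + 14*w^2 - 2*w*z^2 + z*(-12*w^2 + 2*w)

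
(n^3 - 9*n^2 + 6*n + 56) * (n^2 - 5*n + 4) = n^5 - 14*n^4 + 55*n^3 - 10*n^2 - 256*n + 224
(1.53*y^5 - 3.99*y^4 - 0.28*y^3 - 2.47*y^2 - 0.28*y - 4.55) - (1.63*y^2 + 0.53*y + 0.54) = 1.53*y^5 - 3.99*y^4 - 0.28*y^3 - 4.1*y^2 - 0.81*y - 5.09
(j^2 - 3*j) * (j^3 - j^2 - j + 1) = j^5 - 4*j^4 + 2*j^3 + 4*j^2 - 3*j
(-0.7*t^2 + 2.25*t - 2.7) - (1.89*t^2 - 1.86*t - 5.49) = -2.59*t^2 + 4.11*t + 2.79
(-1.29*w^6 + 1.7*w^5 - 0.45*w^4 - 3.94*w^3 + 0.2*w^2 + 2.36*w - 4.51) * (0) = 0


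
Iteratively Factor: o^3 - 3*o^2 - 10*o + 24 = (o - 4)*(o^2 + o - 6) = (o - 4)*(o + 3)*(o - 2)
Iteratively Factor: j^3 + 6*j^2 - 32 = (j + 4)*(j^2 + 2*j - 8) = (j - 2)*(j + 4)*(j + 4)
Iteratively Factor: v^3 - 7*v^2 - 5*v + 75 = (v - 5)*(v^2 - 2*v - 15) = (v - 5)^2*(v + 3)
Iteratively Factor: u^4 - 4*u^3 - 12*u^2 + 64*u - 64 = (u + 4)*(u^3 - 8*u^2 + 20*u - 16) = (u - 2)*(u + 4)*(u^2 - 6*u + 8) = (u - 4)*(u - 2)*(u + 4)*(u - 2)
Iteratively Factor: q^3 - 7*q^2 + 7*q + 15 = (q - 5)*(q^2 - 2*q - 3) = (q - 5)*(q - 3)*(q + 1)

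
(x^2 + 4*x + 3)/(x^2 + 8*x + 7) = (x + 3)/(x + 7)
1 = 1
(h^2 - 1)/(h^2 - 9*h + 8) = (h + 1)/(h - 8)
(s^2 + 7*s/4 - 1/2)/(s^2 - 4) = (s - 1/4)/(s - 2)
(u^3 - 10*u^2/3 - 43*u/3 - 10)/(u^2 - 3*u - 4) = (u^2 - 13*u/3 - 10)/(u - 4)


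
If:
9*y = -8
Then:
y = -8/9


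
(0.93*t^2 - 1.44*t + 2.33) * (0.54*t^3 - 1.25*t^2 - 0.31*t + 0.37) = 0.5022*t^5 - 1.9401*t^4 + 2.7699*t^3 - 2.122*t^2 - 1.2551*t + 0.8621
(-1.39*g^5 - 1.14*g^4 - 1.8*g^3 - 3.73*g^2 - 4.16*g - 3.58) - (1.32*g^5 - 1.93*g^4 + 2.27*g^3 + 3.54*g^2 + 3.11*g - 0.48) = -2.71*g^5 + 0.79*g^4 - 4.07*g^3 - 7.27*g^2 - 7.27*g - 3.1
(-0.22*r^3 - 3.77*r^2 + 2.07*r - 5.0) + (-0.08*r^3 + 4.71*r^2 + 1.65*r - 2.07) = -0.3*r^3 + 0.94*r^2 + 3.72*r - 7.07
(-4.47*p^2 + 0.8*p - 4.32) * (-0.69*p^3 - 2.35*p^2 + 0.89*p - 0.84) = 3.0843*p^5 + 9.9525*p^4 - 2.8775*p^3 + 14.6188*p^2 - 4.5168*p + 3.6288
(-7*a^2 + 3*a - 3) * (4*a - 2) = -28*a^3 + 26*a^2 - 18*a + 6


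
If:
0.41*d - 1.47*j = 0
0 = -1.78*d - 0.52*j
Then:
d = 0.00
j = 0.00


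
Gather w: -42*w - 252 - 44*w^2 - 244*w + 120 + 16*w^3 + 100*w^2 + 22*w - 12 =16*w^3 + 56*w^2 - 264*w - 144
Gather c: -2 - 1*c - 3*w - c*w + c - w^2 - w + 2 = -c*w - w^2 - 4*w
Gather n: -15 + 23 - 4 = 4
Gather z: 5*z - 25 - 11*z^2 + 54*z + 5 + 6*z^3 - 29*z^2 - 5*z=6*z^3 - 40*z^2 + 54*z - 20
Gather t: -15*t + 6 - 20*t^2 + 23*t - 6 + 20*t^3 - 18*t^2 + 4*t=20*t^3 - 38*t^2 + 12*t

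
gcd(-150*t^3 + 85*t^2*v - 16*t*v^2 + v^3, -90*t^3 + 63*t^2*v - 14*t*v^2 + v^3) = 30*t^2 - 11*t*v + v^2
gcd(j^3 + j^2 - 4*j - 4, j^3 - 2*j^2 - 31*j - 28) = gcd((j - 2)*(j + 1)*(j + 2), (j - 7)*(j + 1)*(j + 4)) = j + 1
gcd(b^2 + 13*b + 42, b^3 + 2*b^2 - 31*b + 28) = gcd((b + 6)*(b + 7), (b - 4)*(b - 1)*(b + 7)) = b + 7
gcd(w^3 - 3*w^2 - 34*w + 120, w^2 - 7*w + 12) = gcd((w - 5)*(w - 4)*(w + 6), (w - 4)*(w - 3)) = w - 4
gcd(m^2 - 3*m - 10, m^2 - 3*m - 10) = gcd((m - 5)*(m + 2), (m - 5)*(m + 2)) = m^2 - 3*m - 10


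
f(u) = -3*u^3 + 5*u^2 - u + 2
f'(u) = -9*u^2 + 10*u - 1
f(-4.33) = 343.62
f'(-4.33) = -213.04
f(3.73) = -87.85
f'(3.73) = -88.92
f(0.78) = 2.84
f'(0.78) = 1.32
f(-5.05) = 520.93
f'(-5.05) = -281.02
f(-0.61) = 5.15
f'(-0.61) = -10.45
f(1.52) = 1.50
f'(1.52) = -6.59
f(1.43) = 2.02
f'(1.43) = -5.10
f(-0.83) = 7.99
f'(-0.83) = -15.50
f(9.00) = -1789.00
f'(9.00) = -640.00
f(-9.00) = 2603.00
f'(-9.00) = -820.00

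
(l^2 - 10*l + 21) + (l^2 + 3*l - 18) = 2*l^2 - 7*l + 3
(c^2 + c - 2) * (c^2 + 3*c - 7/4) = c^4 + 4*c^3 - 3*c^2/4 - 31*c/4 + 7/2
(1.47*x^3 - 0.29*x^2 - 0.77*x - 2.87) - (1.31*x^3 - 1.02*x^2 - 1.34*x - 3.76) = 0.16*x^3 + 0.73*x^2 + 0.57*x + 0.89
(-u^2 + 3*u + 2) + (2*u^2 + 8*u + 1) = u^2 + 11*u + 3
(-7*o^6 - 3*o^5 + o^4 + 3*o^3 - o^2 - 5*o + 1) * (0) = 0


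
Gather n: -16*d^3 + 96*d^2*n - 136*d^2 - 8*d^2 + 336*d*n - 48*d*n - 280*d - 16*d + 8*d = -16*d^3 - 144*d^2 - 288*d + n*(96*d^2 + 288*d)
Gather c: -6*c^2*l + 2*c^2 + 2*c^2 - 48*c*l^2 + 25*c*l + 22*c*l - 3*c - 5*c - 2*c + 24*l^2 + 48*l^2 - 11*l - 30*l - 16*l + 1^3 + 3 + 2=c^2*(4 - 6*l) + c*(-48*l^2 + 47*l - 10) + 72*l^2 - 57*l + 6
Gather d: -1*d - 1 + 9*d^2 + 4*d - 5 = 9*d^2 + 3*d - 6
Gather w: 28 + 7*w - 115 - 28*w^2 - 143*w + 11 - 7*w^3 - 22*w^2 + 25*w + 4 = -7*w^3 - 50*w^2 - 111*w - 72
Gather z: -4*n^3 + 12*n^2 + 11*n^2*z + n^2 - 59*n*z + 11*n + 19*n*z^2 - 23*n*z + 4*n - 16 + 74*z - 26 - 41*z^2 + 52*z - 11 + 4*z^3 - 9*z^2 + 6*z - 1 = -4*n^3 + 13*n^2 + 15*n + 4*z^3 + z^2*(19*n - 50) + z*(11*n^2 - 82*n + 132) - 54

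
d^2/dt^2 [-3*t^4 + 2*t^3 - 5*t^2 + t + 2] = -36*t^2 + 12*t - 10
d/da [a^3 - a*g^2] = 3*a^2 - g^2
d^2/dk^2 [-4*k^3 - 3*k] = -24*k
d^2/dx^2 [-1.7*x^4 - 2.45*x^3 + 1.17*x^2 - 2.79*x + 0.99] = -20.4*x^2 - 14.7*x + 2.34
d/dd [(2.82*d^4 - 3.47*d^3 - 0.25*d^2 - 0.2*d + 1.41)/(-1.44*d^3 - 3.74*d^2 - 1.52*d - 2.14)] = (-4.0608*d^6 - 21.0936*d^5 - 0.241399999999999*d^4 - 14.1664*d^3 + 28.0006*d^2 + 11.6168*d + 2.5712)/(2.0736*d^6 + 10.7712*d^5 + 18.3652*d^4 + 17.5328*d^3 + 18.3176*d^2 + 6.5056*d + 4.5796)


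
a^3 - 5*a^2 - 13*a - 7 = (a - 7)*(a + 1)^2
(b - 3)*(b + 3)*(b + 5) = b^3 + 5*b^2 - 9*b - 45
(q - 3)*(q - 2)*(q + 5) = q^3 - 19*q + 30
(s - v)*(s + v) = s^2 - v^2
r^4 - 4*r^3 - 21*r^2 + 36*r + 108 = (r - 6)*(r - 3)*(r + 2)*(r + 3)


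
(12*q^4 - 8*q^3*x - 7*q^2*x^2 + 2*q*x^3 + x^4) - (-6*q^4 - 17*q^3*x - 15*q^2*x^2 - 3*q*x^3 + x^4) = 18*q^4 + 9*q^3*x + 8*q^2*x^2 + 5*q*x^3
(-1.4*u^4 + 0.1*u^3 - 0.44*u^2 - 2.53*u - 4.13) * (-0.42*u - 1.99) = 0.588*u^5 + 2.744*u^4 - 0.0142*u^3 + 1.9382*u^2 + 6.7693*u + 8.2187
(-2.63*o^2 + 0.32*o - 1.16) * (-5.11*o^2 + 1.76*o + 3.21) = 13.4393*o^4 - 6.264*o^3 - 1.9515*o^2 - 1.0144*o - 3.7236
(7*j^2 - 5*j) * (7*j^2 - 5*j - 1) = 49*j^4 - 70*j^3 + 18*j^2 + 5*j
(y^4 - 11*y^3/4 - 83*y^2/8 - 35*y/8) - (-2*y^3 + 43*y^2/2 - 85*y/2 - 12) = y^4 - 3*y^3/4 - 255*y^2/8 + 305*y/8 + 12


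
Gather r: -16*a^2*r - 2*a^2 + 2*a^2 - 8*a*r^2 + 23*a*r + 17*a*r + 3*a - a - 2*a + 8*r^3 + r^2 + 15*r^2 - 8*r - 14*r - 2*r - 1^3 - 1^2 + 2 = 8*r^3 + r^2*(16 - 8*a) + r*(-16*a^2 + 40*a - 24)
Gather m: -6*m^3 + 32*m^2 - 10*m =-6*m^3 + 32*m^2 - 10*m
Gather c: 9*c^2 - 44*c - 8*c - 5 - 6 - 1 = 9*c^2 - 52*c - 12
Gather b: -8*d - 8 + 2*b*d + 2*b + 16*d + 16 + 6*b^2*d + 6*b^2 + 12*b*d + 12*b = b^2*(6*d + 6) + b*(14*d + 14) + 8*d + 8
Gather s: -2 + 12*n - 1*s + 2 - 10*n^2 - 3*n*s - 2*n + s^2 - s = -10*n^2 + 10*n + s^2 + s*(-3*n - 2)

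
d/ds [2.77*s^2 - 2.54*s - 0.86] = 5.54*s - 2.54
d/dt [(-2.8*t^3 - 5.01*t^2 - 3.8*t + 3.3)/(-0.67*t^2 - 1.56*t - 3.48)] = (1.876*t^4 + 8.736*t^3 + 34.5016*t^2 + 39.2916*t + 18.372)/(0.4489*t^4 + 2.0904*t^3 + 7.0968*t^2 + 10.8576*t + 12.1104)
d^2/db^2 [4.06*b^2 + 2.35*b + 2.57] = 8.12000000000000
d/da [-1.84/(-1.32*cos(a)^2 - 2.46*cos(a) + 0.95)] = (4.8576*cos(a) + 4.5264)*sin(a)/(1.32*cos(a)^2 + 2.46*cos(a) - 0.95)^2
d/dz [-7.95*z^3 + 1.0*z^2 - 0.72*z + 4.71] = -23.85*z^2 + 2.0*z - 0.72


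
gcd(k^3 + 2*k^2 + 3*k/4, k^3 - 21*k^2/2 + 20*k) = k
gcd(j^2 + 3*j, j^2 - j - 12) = j + 3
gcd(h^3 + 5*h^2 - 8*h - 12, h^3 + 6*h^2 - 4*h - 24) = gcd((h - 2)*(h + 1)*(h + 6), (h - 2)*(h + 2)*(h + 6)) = h^2 + 4*h - 12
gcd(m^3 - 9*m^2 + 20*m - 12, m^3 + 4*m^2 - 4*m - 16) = m - 2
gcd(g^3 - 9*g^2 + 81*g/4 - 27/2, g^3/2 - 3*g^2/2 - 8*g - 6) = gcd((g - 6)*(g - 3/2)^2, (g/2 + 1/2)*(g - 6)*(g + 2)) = g - 6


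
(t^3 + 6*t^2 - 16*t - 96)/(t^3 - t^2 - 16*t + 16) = (t + 6)/(t - 1)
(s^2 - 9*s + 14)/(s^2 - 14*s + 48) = (s^2 - 9*s + 14)/(s^2 - 14*s + 48)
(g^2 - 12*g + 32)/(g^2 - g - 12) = (g - 8)/(g + 3)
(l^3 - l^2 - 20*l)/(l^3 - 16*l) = (l - 5)/(l - 4)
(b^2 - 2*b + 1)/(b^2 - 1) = (b - 1)/(b + 1)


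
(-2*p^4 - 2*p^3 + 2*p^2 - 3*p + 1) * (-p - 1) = 2*p^5 + 4*p^4 + p^2 + 2*p - 1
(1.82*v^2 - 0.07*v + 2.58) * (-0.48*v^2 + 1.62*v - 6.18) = -0.8736*v^4 + 2.982*v^3 - 12.5994*v^2 + 4.6122*v - 15.9444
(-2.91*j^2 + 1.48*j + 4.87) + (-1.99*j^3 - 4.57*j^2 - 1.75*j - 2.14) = -1.99*j^3 - 7.48*j^2 - 0.27*j + 2.73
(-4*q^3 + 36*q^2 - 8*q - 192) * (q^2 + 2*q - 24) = -4*q^5 + 28*q^4 + 160*q^3 - 1072*q^2 - 192*q + 4608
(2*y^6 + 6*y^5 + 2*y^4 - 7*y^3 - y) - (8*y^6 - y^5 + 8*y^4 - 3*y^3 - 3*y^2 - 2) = -6*y^6 + 7*y^5 - 6*y^4 - 4*y^3 + 3*y^2 - y + 2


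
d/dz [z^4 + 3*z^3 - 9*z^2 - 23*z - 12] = 4*z^3 + 9*z^2 - 18*z - 23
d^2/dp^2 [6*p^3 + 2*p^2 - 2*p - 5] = 36*p + 4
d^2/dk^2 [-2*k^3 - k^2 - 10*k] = -12*k - 2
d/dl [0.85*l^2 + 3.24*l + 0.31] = 1.7*l + 3.24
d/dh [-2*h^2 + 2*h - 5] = 2 - 4*h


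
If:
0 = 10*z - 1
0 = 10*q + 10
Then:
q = -1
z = 1/10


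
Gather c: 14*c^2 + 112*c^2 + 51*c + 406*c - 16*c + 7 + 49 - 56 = 126*c^2 + 441*c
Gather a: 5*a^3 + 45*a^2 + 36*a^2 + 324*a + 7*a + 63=5*a^3 + 81*a^2 + 331*a + 63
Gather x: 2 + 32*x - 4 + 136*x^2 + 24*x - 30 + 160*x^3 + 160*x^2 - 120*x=160*x^3 + 296*x^2 - 64*x - 32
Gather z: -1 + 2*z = 2*z - 1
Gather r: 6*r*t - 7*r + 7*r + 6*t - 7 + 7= 6*r*t + 6*t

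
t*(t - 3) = t^2 - 3*t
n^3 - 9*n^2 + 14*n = n*(n - 7)*(n - 2)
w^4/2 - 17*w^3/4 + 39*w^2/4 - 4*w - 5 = (w/2 + 1/4)*(w - 5)*(w - 2)^2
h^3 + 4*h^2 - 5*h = h*(h - 1)*(h + 5)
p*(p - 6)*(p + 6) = p^3 - 36*p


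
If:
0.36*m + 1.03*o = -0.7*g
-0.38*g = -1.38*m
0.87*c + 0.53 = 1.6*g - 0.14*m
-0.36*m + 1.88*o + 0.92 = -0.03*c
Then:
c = 0.47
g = 0.60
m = 0.17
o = -0.47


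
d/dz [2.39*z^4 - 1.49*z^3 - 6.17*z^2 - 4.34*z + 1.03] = 9.56*z^3 - 4.47*z^2 - 12.34*z - 4.34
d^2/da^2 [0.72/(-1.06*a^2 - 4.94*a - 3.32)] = (1.617984*a^2 + 7.540416*a - 0.72*(2.12*a + 4.94)*(4.24*a + 9.88) + 5.067648)/(1.06*a^2 + 4.94*a + 3.32)^3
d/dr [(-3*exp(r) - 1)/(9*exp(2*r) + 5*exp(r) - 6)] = (27*exp(2*r) + 18*exp(r) + 23)*exp(r)/(81*exp(4*r) + 90*exp(3*r) - 83*exp(2*r) - 60*exp(r) + 36)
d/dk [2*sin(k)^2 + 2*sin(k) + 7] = 2*sin(2*k) + 2*cos(k)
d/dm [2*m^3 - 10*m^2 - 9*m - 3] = 6*m^2 - 20*m - 9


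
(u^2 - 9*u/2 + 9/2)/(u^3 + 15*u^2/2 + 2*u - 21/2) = (2*u^2 - 9*u + 9)/(2*u^3 + 15*u^2 + 4*u - 21)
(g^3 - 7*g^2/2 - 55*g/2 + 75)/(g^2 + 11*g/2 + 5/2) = (2*g^2 - 17*g + 30)/(2*g + 1)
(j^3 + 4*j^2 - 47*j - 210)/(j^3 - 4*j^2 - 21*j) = (j^2 + 11*j + 30)/(j*(j + 3))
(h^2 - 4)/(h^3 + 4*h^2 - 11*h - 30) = (h - 2)/(h^2 + 2*h - 15)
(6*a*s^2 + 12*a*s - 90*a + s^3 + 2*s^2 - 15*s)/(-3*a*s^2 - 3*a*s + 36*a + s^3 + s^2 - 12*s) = (6*a*s + 30*a + s^2 + 5*s)/(-3*a*s - 12*a + s^2 + 4*s)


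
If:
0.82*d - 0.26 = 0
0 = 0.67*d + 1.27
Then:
No Solution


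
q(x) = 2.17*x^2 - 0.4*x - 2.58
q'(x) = 4.34*x - 0.4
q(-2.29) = 9.72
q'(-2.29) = -10.34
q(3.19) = 18.23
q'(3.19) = 13.44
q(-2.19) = 8.70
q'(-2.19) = -9.90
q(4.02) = 30.88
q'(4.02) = 17.05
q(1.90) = 4.49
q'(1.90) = 7.85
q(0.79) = -1.54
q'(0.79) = 3.03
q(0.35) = -2.45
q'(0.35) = 1.12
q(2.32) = 8.17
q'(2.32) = 9.67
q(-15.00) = 491.67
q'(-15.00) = -65.50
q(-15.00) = 491.67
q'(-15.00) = -65.50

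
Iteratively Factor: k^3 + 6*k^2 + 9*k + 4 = (k + 1)*(k^2 + 5*k + 4) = (k + 1)^2*(k + 4)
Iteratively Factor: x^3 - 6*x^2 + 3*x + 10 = (x - 2)*(x^2 - 4*x - 5) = (x - 2)*(x + 1)*(x - 5)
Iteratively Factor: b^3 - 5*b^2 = (b - 5)*(b^2) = b*(b - 5)*(b)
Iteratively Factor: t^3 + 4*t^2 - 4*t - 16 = (t - 2)*(t^2 + 6*t + 8) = (t - 2)*(t + 2)*(t + 4)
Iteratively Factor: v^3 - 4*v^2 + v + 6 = (v - 3)*(v^2 - v - 2) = (v - 3)*(v + 1)*(v - 2)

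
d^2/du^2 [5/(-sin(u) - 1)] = 5*(sin(u) - 2)/(sin(u) + 1)^2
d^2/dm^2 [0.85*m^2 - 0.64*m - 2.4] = 1.70000000000000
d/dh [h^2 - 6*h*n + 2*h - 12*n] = 2*h - 6*n + 2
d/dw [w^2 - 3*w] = 2*w - 3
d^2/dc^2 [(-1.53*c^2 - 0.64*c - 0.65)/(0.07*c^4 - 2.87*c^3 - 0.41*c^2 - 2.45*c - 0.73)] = (-0.044982*c^8 + 1.80663*c^7 - 23.29922*c^6 - 30.750678*c^5 - 6.41633999999993*c^4 + 44.290104*c^3 - 9.63907800000001*c^2 + 5.402652*c - 6.755554)/(0.000343*c^12 - 0.042189*c^11 + 1.723722*c^10 - 23.181704*c^9 - 7.153587*c^8 - 60.686724*c^7 - 34.018991*c^6 - 57.319836*c^5 - 38.437275*c^4 - 23.694104*c^3 - 13.800942*c^2 - 3.916815*c - 0.389017)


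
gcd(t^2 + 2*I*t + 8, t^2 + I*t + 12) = t + 4*I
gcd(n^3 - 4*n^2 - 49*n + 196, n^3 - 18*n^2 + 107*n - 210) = n - 7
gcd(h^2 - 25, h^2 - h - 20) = h - 5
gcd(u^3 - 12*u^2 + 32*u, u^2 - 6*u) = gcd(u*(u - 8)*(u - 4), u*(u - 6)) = u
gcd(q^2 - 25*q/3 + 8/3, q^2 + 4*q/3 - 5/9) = q - 1/3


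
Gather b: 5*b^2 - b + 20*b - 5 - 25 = 5*b^2 + 19*b - 30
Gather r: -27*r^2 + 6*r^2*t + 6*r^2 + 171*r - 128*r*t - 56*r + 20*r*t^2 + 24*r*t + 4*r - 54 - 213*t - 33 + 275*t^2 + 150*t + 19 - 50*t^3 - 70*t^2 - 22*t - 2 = r^2*(6*t - 21) + r*(20*t^2 - 104*t + 119) - 50*t^3 + 205*t^2 - 85*t - 70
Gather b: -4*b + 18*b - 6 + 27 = 14*b + 21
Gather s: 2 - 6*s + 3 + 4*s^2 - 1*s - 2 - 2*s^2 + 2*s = 2*s^2 - 5*s + 3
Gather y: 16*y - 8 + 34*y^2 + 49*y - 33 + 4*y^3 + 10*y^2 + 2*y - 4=4*y^3 + 44*y^2 + 67*y - 45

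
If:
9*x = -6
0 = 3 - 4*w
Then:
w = 3/4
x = -2/3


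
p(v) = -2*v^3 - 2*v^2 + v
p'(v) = -6*v^2 - 4*v + 1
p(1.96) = -20.78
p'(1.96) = -29.89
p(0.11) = 0.08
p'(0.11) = 0.49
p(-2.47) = 15.47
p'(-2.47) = -25.73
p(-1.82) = 3.61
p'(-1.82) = -11.59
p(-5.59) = 281.27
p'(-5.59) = -164.13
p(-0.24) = -0.33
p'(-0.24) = 1.61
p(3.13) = -77.79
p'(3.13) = -70.30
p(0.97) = -2.74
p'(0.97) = -8.53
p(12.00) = -3732.00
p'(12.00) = -911.00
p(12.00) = -3732.00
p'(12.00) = -911.00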